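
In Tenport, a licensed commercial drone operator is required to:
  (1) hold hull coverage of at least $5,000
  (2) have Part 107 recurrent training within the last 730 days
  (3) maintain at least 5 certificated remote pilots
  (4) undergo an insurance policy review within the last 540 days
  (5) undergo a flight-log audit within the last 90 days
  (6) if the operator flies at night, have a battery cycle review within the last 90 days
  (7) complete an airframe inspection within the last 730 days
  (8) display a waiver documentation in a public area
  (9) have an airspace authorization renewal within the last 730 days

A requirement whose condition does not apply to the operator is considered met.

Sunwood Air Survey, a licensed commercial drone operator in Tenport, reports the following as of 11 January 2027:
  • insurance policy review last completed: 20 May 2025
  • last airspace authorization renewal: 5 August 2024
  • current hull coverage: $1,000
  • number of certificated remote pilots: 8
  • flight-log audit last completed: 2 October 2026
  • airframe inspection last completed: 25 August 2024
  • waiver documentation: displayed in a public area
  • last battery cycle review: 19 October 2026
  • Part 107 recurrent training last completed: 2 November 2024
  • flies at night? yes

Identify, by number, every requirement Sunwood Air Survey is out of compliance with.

1. hull coverage $1,000 < $5,000 → not met
2. Part 107 recurrent training 800 days ago vs limit 730 → not met
3. certificated remote pilots 8 ≥ 5 → met
4. insurance policy review 601 days ago vs limit 540 → not met
5. flight-log audit 101 days ago vs limit 90 → not met
6. condition 'flies at night' holds; battery cycle review 84 days ago vs limit 90 → met
7. airframe inspection 869 days ago vs limit 730 → not met
8. waiver documentation present → met
9. airspace authorization renewal 889 days ago vs limit 730 → not met
Not met: 1, 2, 4, 5, 7, 9

1, 2, 4, 5, 7, 9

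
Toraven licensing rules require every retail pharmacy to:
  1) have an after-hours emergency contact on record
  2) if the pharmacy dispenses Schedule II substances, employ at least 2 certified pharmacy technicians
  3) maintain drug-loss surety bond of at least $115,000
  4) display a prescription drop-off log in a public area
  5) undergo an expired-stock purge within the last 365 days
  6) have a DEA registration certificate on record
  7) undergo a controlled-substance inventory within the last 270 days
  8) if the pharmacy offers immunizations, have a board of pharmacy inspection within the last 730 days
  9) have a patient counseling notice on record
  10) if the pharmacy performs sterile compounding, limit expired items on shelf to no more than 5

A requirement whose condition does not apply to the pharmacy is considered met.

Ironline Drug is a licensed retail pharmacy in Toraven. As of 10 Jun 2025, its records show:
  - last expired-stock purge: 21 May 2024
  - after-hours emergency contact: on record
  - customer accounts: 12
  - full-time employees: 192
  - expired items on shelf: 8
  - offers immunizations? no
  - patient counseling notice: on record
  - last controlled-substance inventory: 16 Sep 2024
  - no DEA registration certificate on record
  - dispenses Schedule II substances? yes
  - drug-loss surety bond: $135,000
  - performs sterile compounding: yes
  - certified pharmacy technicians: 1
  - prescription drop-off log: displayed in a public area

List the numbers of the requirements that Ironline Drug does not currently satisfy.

1. after-hours emergency contact present → met
2. condition 'dispenses Schedule II substances' holds; certified pharmacy technicians 1 < 2 → not met
3. drug-loss surety bond $135,000 ≥ $115,000 → met
4. prescription drop-off log present → met
5. expired-stock purge 385 days ago vs limit 365 → not met
6. DEA registration certificate absent → not met
7. controlled-substance inventory 267 days ago vs limit 270 → met
8. condition 'offers immunizations' does not hold → requirement n/a → met
9. patient counseling notice present → met
10. condition 'performs sterile compounding' holds; expired items on shelf 8 > 5 → not met
Not met: 2, 5, 6, 10

2, 5, 6, 10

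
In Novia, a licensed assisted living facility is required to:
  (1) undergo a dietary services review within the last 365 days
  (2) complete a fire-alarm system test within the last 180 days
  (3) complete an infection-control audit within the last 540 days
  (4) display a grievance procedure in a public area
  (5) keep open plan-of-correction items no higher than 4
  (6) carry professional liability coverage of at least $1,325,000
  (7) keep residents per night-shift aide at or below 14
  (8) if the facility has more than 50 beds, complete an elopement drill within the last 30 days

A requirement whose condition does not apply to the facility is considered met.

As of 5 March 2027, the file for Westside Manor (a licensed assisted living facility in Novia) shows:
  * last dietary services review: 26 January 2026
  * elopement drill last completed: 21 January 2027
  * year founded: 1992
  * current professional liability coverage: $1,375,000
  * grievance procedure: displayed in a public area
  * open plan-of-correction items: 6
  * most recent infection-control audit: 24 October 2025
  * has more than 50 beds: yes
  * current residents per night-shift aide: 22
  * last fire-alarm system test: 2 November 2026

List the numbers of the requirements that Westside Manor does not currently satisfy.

1. dietary services review 403 days ago vs limit 365 → not met
2. fire-alarm system test 123 days ago vs limit 180 → met
3. infection-control audit 497 days ago vs limit 540 → met
4. grievance procedure present → met
5. open plan-of-correction items 6 > 4 → not met
6. professional liability coverage $1,375,000 ≥ $1,325,000 → met
7. residents per night-shift aide 22 > 14 → not met
8. condition 'has more than 50 beds' holds; elopement drill 43 days ago vs limit 30 → not met
Not met: 1, 5, 7, 8

1, 5, 7, 8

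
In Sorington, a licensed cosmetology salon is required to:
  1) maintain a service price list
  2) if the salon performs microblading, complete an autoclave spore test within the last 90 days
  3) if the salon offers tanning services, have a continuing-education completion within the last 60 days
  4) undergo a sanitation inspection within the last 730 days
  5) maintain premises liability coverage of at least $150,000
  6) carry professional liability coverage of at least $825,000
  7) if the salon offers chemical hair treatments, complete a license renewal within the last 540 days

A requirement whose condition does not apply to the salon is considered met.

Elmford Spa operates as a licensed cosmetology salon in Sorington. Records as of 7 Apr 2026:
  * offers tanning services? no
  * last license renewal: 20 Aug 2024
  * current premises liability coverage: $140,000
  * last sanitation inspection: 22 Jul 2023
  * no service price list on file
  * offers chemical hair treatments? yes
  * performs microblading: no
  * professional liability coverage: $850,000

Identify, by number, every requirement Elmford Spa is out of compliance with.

1, 4, 5, 7

1. service price list absent → not met
2. condition 'performs microblading' does not hold → requirement n/a → met
3. condition 'offers tanning services' does not hold → requirement n/a → met
4. sanitation inspection 990 days ago vs limit 730 → not met
5. premises liability coverage $140,000 < $150,000 → not met
6. professional liability coverage $850,000 ≥ $825,000 → met
7. condition 'offers chemical hair treatments' holds; license renewal 595 days ago vs limit 540 → not met
Not met: 1, 4, 5, 7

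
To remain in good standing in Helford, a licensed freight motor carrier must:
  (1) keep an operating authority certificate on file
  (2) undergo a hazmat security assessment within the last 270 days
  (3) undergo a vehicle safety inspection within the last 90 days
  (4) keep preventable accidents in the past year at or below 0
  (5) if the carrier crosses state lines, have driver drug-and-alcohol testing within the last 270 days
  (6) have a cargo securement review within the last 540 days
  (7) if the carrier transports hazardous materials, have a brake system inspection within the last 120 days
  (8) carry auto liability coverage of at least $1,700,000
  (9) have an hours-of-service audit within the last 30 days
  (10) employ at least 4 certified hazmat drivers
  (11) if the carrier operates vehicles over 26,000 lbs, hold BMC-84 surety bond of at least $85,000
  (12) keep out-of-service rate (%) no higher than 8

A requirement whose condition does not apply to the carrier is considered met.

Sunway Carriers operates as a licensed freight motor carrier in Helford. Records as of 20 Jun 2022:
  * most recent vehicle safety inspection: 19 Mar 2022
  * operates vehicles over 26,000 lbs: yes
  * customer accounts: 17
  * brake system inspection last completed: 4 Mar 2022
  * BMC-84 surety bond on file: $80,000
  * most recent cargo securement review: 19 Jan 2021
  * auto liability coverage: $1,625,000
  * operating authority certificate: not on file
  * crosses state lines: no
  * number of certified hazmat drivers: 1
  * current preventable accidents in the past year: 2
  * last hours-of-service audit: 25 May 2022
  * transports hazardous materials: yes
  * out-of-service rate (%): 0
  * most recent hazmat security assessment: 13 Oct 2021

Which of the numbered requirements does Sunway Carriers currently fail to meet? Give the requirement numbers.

1. operating authority certificate absent → not met
2. hazmat security assessment 250 days ago vs limit 270 → met
3. vehicle safety inspection 93 days ago vs limit 90 → not met
4. preventable accidents in the past year 2 > 0 → not met
5. condition 'crosses state lines' does not hold → requirement n/a → met
6. cargo securement review 517 days ago vs limit 540 → met
7. condition 'transports hazardous materials' holds; brake system inspection 108 days ago vs limit 120 → met
8. auto liability coverage $1,625,000 < $1,700,000 → not met
9. hours-of-service audit 26 days ago vs limit 30 → met
10. certified hazmat drivers 1 < 4 → not met
11. condition 'operates vehicles over 26,000 lbs' holds; BMC-84 surety bond $80,000 < $85,000 → not met
12. out-of-service rate (%) 0 ≤ 8 → met
Not met: 1, 3, 4, 8, 10, 11

1, 3, 4, 8, 10, 11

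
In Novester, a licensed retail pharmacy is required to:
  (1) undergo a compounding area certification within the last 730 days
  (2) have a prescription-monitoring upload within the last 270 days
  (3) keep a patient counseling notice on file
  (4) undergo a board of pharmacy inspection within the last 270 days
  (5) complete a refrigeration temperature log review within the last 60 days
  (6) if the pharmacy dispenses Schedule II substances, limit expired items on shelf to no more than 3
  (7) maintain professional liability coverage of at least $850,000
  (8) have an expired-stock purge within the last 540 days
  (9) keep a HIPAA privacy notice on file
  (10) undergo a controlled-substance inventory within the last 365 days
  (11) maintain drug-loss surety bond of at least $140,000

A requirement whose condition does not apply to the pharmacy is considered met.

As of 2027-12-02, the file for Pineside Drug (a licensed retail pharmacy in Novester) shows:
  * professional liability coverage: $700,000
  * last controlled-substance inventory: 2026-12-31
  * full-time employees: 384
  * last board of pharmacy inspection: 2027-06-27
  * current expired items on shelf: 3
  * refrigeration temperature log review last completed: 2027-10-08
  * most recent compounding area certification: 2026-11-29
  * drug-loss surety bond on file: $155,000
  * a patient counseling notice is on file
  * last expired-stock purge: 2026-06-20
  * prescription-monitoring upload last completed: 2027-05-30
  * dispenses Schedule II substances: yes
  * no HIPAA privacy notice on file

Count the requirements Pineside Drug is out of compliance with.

2

1. compounding area certification 368 days ago vs limit 730 → met
2. prescription-monitoring upload 186 days ago vs limit 270 → met
3. patient counseling notice present → met
4. board of pharmacy inspection 158 days ago vs limit 270 → met
5. refrigeration temperature log review 55 days ago vs limit 60 → met
6. condition 'dispenses Schedule II substances' holds; expired items on shelf 3 ≤ 3 → met
7. professional liability coverage $700,000 < $850,000 → not met
8. expired-stock purge 530 days ago vs limit 540 → met
9. HIPAA privacy notice absent → not met
10. controlled-substance inventory 336 days ago vs limit 365 → met
11. drug-loss surety bond $155,000 ≥ $140,000 → met
Not met: 2 of 11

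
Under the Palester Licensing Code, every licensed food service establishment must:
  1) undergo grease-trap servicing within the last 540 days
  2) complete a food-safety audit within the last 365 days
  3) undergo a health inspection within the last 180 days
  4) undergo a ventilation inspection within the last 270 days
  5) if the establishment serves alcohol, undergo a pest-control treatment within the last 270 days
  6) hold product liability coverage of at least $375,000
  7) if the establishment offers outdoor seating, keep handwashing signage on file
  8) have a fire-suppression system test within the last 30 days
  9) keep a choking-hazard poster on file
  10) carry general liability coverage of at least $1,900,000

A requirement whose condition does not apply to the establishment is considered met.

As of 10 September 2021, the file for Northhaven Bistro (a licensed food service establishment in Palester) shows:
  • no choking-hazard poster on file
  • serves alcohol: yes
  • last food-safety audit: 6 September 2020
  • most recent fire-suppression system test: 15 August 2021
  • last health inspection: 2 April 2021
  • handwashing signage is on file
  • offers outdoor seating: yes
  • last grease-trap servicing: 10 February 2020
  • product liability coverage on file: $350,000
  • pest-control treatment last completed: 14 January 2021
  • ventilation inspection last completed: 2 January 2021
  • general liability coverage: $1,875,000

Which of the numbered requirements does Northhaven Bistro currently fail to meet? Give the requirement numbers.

1. grease-trap servicing 578 days ago vs limit 540 → not met
2. food-safety audit 369 days ago vs limit 365 → not met
3. health inspection 161 days ago vs limit 180 → met
4. ventilation inspection 251 days ago vs limit 270 → met
5. condition 'serves alcohol' holds; pest-control treatment 239 days ago vs limit 270 → met
6. product liability coverage $350,000 < $375,000 → not met
7. condition 'offers outdoor seating' holds; handwashing signage present → met
8. fire-suppression system test 26 days ago vs limit 30 → met
9. choking-hazard poster absent → not met
10. general liability coverage $1,875,000 < $1,900,000 → not met
Not met: 1, 2, 6, 9, 10

1, 2, 6, 9, 10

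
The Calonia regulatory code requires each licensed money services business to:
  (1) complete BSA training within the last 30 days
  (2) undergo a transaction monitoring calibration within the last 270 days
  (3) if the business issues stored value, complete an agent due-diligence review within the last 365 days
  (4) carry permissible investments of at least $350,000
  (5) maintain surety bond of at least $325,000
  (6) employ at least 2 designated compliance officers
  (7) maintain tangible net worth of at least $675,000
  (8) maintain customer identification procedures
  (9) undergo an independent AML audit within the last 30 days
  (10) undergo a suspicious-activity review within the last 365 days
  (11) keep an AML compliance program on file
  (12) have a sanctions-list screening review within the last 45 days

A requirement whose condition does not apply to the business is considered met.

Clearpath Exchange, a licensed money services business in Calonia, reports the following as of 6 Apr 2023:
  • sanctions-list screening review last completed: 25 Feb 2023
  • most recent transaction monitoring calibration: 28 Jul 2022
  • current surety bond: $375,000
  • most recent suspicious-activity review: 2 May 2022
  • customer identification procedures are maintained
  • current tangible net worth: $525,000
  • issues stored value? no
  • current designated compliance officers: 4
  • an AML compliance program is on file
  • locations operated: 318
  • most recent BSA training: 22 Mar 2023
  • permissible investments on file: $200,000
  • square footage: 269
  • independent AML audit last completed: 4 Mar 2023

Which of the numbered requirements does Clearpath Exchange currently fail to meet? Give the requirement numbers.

4, 7, 9

1. BSA training 15 days ago vs limit 30 → met
2. transaction monitoring calibration 252 days ago vs limit 270 → met
3. condition 'issues stored value' does not hold → requirement n/a → met
4. permissible investments $200,000 < $350,000 → not met
5. surety bond $375,000 ≥ $325,000 → met
6. designated compliance officers 4 ≥ 2 → met
7. tangible net worth $525,000 < $675,000 → not met
8. customer identification procedures present → met
9. independent AML audit 33 days ago vs limit 30 → not met
10. suspicious-activity review 339 days ago vs limit 365 → met
11. AML compliance program present → met
12. sanctions-list screening review 40 days ago vs limit 45 → met
Not met: 4, 7, 9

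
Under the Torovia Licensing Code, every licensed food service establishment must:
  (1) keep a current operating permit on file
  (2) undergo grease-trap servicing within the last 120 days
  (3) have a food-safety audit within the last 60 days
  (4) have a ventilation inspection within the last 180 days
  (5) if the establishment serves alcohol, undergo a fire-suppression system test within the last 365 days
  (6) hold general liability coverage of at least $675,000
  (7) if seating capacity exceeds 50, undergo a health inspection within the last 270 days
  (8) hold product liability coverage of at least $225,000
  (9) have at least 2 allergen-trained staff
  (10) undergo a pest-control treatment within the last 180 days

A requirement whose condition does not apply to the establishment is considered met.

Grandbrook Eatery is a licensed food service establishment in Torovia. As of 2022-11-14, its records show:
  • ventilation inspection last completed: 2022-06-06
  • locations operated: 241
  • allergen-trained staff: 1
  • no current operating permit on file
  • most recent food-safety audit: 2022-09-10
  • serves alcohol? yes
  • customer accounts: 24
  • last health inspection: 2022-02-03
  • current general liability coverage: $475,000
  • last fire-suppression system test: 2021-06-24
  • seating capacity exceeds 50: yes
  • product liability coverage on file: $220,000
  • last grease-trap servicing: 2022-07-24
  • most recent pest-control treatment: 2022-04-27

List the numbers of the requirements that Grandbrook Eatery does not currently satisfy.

1, 3, 5, 6, 7, 8, 9, 10

1. current operating permit absent → not met
2. grease-trap servicing 113 days ago vs limit 120 → met
3. food-safety audit 65 days ago vs limit 60 → not met
4. ventilation inspection 161 days ago vs limit 180 → met
5. condition 'serves alcohol' holds; fire-suppression system test 508 days ago vs limit 365 → not met
6. general liability coverage $475,000 < $675,000 → not met
7. condition 'seating capacity exceeds 50' holds; health inspection 284 days ago vs limit 270 → not met
8. product liability coverage $220,000 < $225,000 → not met
9. allergen-trained staff 1 < 2 → not met
10. pest-control treatment 201 days ago vs limit 180 → not met
Not met: 1, 3, 5, 6, 7, 8, 9, 10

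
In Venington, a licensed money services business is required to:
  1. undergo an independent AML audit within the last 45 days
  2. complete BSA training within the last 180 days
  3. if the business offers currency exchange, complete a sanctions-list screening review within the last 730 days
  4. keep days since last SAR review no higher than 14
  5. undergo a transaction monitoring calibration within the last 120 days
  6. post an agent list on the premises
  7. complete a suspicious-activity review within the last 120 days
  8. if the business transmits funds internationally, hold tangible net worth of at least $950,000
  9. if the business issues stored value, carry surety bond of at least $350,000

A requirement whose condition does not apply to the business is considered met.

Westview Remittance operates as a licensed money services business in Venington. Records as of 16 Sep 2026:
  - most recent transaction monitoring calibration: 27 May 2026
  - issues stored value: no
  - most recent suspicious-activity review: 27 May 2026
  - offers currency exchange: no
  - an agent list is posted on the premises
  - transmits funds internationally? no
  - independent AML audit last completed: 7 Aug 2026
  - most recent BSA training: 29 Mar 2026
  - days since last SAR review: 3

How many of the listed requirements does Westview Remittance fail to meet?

0

1. independent AML audit 40 days ago vs limit 45 → met
2. BSA training 171 days ago vs limit 180 → met
3. condition 'offers currency exchange' does not hold → requirement n/a → met
4. days since last SAR review 3 ≤ 14 → met
5. transaction monitoring calibration 112 days ago vs limit 120 → met
6. agent list present → met
7. suspicious-activity review 112 days ago vs limit 120 → met
8. condition 'transmits funds internationally' does not hold → requirement n/a → met
9. condition 'issues stored value' does not hold → requirement n/a → met
Not met: 0 of 9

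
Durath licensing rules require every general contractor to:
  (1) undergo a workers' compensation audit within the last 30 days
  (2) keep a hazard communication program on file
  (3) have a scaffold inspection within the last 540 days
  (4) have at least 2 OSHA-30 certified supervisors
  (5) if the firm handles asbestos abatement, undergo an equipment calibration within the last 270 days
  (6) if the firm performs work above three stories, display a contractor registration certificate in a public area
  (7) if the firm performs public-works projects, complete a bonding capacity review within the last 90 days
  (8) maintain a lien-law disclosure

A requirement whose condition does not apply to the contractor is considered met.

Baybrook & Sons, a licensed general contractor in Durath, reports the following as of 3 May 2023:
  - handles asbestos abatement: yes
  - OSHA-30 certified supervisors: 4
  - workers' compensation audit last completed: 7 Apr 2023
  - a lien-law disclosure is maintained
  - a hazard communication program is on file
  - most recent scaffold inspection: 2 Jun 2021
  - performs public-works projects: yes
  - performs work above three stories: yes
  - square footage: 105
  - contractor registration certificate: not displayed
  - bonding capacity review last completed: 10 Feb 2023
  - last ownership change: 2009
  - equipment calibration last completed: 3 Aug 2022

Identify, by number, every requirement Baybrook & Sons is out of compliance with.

1. workers' compensation audit 26 days ago vs limit 30 → met
2. hazard communication program present → met
3. scaffold inspection 700 days ago vs limit 540 → not met
4. OSHA-30 certified supervisors 4 ≥ 2 → met
5. condition 'handles asbestos abatement' holds; equipment calibration 273 days ago vs limit 270 → not met
6. condition 'performs work above three stories' holds; contractor registration certificate absent → not met
7. condition 'performs public-works projects' holds; bonding capacity review 82 days ago vs limit 90 → met
8. lien-law disclosure present → met
Not met: 3, 5, 6

3, 5, 6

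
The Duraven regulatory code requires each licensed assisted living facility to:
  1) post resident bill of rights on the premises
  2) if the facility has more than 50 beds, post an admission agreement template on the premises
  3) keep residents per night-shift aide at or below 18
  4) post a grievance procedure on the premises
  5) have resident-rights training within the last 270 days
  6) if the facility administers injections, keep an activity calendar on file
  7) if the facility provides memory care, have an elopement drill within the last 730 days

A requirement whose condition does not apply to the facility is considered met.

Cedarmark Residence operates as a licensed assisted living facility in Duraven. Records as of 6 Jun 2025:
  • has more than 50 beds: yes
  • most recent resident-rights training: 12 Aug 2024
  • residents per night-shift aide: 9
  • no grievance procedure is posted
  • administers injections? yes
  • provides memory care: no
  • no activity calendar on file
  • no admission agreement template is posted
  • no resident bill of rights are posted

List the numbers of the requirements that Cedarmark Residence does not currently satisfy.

1, 2, 4, 5, 6

1. resident bill of rights absent → not met
2. condition 'has more than 50 beds' holds; admission agreement template absent → not met
3. residents per night-shift aide 9 ≤ 18 → met
4. grievance procedure absent → not met
5. resident-rights training 298 days ago vs limit 270 → not met
6. condition 'administers injections' holds; activity calendar absent → not met
7. condition 'provides memory care' does not hold → requirement n/a → met
Not met: 1, 2, 4, 5, 6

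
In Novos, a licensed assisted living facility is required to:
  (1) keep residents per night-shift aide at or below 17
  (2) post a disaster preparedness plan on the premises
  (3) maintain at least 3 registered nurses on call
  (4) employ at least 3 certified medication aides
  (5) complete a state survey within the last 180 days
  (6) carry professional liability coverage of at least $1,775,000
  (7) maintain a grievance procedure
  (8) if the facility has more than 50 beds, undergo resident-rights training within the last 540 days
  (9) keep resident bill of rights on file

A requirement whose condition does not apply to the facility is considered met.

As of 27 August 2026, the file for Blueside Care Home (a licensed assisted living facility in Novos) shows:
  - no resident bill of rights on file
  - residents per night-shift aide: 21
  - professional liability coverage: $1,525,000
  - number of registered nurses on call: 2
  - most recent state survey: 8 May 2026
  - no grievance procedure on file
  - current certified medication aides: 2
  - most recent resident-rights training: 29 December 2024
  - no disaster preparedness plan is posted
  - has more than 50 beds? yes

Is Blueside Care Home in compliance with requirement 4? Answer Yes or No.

4. certified medication aides 2 < 3 → not met

No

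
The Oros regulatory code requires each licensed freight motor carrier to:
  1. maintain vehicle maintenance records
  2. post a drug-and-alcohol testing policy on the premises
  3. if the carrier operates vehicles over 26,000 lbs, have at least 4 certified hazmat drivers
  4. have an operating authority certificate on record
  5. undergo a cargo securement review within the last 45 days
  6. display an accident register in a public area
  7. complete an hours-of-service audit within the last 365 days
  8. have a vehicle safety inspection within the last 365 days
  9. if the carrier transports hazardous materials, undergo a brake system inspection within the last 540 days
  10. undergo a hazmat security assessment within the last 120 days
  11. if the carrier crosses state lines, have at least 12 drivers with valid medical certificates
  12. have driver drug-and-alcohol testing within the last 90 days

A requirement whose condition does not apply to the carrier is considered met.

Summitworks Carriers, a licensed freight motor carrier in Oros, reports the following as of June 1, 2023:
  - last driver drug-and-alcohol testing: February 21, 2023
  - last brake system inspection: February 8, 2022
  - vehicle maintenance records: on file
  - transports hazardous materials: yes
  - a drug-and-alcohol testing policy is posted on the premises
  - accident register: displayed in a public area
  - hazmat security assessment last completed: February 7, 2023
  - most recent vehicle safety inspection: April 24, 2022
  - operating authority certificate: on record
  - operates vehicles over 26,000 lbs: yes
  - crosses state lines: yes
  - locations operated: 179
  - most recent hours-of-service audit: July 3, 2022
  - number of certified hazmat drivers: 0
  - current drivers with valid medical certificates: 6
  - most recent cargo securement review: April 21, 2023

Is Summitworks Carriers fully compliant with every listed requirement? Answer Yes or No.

No

1. vehicle maintenance records present → met
2. drug-and-alcohol testing policy present → met
3. condition 'operates vehicles over 26,000 lbs' holds; certified hazmat drivers 0 < 4 → not met
4. operating authority certificate present → met
5. cargo securement review 41 days ago vs limit 45 → met
6. accident register present → met
7. hours-of-service audit 333 days ago vs limit 365 → met
8. vehicle safety inspection 403 days ago vs limit 365 → not met
9. condition 'transports hazardous materials' holds; brake system inspection 478 days ago vs limit 540 → met
10. hazmat security assessment 114 days ago vs limit 120 → met
11. condition 'crosses state lines' holds; drivers with valid medical certificates 6 < 12 → not met
12. driver drug-and-alcohol testing 100 days ago vs limit 90 → not met
Not met: 3, 8, 11, 12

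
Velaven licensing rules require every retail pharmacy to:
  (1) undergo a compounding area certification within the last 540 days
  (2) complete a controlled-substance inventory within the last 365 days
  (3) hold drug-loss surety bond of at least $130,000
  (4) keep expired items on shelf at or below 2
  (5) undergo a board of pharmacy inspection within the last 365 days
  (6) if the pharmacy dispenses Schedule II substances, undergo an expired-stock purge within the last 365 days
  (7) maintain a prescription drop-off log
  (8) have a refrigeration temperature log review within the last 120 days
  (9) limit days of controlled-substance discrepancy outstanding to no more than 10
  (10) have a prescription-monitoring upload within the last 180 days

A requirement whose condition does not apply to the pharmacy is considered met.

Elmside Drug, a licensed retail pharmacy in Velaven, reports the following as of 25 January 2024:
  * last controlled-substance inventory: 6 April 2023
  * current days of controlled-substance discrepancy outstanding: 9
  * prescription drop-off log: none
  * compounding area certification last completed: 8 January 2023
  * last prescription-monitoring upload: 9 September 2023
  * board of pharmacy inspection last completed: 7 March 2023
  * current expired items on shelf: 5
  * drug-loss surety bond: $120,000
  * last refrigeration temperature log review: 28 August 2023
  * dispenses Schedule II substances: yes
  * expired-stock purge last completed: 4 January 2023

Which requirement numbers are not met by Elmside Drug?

3, 4, 6, 7, 8

1. compounding area certification 382 days ago vs limit 540 → met
2. controlled-substance inventory 294 days ago vs limit 365 → met
3. drug-loss surety bond $120,000 < $130,000 → not met
4. expired items on shelf 5 > 2 → not met
5. board of pharmacy inspection 324 days ago vs limit 365 → met
6. condition 'dispenses Schedule II substances' holds; expired-stock purge 386 days ago vs limit 365 → not met
7. prescription drop-off log absent → not met
8. refrigeration temperature log review 150 days ago vs limit 120 → not met
9. days of controlled-substance discrepancy outstanding 9 ≤ 10 → met
10. prescription-monitoring upload 138 days ago vs limit 180 → met
Not met: 3, 4, 6, 7, 8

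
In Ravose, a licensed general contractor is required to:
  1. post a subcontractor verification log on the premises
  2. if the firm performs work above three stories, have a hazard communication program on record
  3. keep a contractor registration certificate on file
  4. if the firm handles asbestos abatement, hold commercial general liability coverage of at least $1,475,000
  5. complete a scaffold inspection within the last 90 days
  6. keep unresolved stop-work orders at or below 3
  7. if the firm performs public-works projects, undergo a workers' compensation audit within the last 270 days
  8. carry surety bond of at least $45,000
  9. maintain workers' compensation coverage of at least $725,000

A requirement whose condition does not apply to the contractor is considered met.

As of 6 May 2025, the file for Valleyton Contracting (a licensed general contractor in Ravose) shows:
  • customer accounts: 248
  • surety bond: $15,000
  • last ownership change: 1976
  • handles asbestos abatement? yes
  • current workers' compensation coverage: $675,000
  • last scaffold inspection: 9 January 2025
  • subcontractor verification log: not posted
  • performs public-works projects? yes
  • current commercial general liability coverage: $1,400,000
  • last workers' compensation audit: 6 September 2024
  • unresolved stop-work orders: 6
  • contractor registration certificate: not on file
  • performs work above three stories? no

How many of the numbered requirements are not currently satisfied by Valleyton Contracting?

1. subcontractor verification log absent → not met
2. condition 'performs work above three stories' does not hold → requirement n/a → met
3. contractor registration certificate absent → not met
4. condition 'handles asbestos abatement' holds; commercial general liability coverage $1,400,000 < $1,475,000 → not met
5. scaffold inspection 117 days ago vs limit 90 → not met
6. unresolved stop-work orders 6 > 3 → not met
7. condition 'performs public-works projects' holds; workers' compensation audit 242 days ago vs limit 270 → met
8. surety bond $15,000 < $45,000 → not met
9. workers' compensation coverage $675,000 < $725,000 → not met
Not met: 7 of 9

7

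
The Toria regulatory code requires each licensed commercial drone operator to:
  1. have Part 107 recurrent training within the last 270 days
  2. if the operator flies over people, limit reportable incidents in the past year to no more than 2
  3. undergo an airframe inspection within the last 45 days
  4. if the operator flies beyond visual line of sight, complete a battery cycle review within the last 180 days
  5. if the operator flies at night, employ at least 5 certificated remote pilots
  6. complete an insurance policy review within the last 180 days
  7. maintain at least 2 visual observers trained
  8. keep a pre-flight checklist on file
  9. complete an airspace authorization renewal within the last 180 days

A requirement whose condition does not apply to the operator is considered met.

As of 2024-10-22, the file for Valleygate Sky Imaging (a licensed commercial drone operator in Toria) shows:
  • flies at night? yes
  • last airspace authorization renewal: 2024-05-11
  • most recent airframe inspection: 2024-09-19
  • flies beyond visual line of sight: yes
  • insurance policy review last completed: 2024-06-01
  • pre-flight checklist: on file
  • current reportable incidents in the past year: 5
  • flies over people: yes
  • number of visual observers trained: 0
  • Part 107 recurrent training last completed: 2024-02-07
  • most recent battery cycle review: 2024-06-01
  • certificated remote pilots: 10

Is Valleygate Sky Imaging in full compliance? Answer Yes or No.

1. Part 107 recurrent training 258 days ago vs limit 270 → met
2. condition 'flies over people' holds; reportable incidents in the past year 5 > 2 → not met
3. airframe inspection 33 days ago vs limit 45 → met
4. condition 'flies beyond visual line of sight' holds; battery cycle review 143 days ago vs limit 180 → met
5. condition 'flies at night' holds; certificated remote pilots 10 ≥ 5 → met
6. insurance policy review 143 days ago vs limit 180 → met
7. visual observers trained 0 < 2 → not met
8. pre-flight checklist present → met
9. airspace authorization renewal 164 days ago vs limit 180 → met
Not met: 2, 7

No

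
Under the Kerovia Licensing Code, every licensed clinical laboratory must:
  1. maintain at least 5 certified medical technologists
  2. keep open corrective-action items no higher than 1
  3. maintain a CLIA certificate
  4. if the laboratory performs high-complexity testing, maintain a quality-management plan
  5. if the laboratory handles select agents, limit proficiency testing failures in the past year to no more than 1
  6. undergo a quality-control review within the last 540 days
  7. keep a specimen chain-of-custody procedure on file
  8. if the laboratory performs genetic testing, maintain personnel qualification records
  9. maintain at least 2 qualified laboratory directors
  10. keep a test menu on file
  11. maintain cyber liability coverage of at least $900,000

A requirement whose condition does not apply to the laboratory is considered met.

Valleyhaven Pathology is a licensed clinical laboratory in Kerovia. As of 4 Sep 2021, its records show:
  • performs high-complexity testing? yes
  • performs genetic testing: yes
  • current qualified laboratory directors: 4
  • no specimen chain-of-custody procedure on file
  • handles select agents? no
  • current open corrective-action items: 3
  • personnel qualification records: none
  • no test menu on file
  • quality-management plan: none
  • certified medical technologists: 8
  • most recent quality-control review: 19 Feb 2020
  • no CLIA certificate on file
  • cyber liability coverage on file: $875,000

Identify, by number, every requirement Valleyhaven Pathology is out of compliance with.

2, 3, 4, 6, 7, 8, 10, 11

1. certified medical technologists 8 ≥ 5 → met
2. open corrective-action items 3 > 1 → not met
3. CLIA certificate absent → not met
4. condition 'performs high-complexity testing' holds; quality-management plan absent → not met
5. condition 'handles select agents' does not hold → requirement n/a → met
6. quality-control review 563 days ago vs limit 540 → not met
7. specimen chain-of-custody procedure absent → not met
8. condition 'performs genetic testing' holds; personnel qualification records absent → not met
9. qualified laboratory directors 4 ≥ 2 → met
10. test menu absent → not met
11. cyber liability coverage $875,000 < $900,000 → not met
Not met: 2, 3, 4, 6, 7, 8, 10, 11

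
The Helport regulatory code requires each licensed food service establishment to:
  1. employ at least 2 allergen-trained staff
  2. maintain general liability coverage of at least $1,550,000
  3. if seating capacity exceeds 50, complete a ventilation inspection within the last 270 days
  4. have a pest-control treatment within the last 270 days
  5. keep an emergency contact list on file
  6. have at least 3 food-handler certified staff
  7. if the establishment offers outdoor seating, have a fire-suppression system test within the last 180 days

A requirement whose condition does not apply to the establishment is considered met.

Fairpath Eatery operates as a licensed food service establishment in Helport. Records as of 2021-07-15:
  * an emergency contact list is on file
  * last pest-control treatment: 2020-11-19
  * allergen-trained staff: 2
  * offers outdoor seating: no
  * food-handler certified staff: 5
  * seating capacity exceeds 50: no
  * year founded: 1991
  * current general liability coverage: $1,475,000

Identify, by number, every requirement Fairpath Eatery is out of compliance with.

2

1. allergen-trained staff 2 ≥ 2 → met
2. general liability coverage $1,475,000 < $1,550,000 → not met
3. condition 'seating capacity exceeds 50' does not hold → requirement n/a → met
4. pest-control treatment 238 days ago vs limit 270 → met
5. emergency contact list present → met
6. food-handler certified staff 5 ≥ 3 → met
7. condition 'offers outdoor seating' does not hold → requirement n/a → met
Not met: 2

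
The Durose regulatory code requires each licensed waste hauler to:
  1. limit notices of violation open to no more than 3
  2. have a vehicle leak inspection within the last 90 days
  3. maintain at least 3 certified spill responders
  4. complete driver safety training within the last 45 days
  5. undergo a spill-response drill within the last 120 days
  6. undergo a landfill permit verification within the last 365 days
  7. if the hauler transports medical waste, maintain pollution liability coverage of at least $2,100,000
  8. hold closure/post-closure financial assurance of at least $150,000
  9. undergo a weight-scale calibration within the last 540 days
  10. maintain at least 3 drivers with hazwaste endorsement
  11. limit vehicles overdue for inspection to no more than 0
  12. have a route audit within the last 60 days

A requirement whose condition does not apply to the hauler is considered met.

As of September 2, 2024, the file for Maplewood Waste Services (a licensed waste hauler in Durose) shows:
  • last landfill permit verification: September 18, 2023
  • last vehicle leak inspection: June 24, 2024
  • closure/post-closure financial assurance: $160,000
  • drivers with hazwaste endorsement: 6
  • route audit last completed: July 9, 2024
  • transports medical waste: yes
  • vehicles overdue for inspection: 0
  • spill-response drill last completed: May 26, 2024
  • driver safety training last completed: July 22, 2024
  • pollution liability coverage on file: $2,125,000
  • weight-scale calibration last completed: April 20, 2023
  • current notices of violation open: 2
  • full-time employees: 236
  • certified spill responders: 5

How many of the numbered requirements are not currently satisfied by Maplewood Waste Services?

1. notices of violation open 2 ≤ 3 → met
2. vehicle leak inspection 70 days ago vs limit 90 → met
3. certified spill responders 5 ≥ 3 → met
4. driver safety training 42 days ago vs limit 45 → met
5. spill-response drill 99 days ago vs limit 120 → met
6. landfill permit verification 350 days ago vs limit 365 → met
7. condition 'transports medical waste' holds; pollution liability coverage $2,125,000 ≥ $2,100,000 → met
8. closure/post-closure financial assurance $160,000 ≥ $150,000 → met
9. weight-scale calibration 501 days ago vs limit 540 → met
10. drivers with hazwaste endorsement 6 ≥ 3 → met
11. vehicles overdue for inspection 0 ≤ 0 → met
12. route audit 55 days ago vs limit 60 → met
Not met: 0 of 12

0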